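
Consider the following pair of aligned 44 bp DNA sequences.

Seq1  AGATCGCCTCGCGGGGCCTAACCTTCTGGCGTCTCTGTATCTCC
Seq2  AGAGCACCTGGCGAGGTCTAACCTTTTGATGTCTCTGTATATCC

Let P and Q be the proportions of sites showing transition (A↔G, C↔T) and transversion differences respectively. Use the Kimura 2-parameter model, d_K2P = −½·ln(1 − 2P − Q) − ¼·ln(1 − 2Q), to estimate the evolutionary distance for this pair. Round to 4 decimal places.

0.2451

The sequences differ at positions 4 (T/G, transversion), 6 (G/A, transition), 10 (C/G, transversion), 14 (G/A, transition), 17 (C/T, transition), 26 (C/T, transition), 29 (G/A, transition), 30 (C/T, transition), 41 (C/A, transversion).
Of the 9 differences, 6 transitions and 3 transversions over 44 sites: P = 6/44 = 0.136364, Q = 3/44 = 0.068182.
d = −0.5·ln(0.659090) − 0.25·ln(0.863636) = −0.5·(-0.416895) − 0.25·(-0.146604) = 0.2451.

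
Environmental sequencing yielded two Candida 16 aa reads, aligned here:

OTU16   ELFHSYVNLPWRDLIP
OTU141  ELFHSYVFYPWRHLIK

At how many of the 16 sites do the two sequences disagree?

The sequences differ at positions 8 (N/F), 9 (L/Y), 13 (D/H), 16 (P/K).
That gives 4 mismatches out of 16 aligned sites, so the Hamming distance is 4.

4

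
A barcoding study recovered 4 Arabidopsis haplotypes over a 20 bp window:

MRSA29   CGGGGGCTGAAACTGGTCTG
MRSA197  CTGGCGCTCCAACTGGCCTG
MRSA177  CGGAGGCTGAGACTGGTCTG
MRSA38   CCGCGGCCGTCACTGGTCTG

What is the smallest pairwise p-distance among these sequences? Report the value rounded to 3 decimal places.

0.100

Pairwise Hamming distances:
  MRSA29 vs MRSA197: 5
  MRSA29 vs MRSA177: 2
  MRSA29 vs MRSA38: 5
  MRSA197 vs MRSA177: 7
  MRSA197 vs MRSA38: 8
  MRSA177 vs MRSA38: 5
The smallest is 2 mismatches, between MRSA29 and MRSA177; p = 2/20 = 0.100.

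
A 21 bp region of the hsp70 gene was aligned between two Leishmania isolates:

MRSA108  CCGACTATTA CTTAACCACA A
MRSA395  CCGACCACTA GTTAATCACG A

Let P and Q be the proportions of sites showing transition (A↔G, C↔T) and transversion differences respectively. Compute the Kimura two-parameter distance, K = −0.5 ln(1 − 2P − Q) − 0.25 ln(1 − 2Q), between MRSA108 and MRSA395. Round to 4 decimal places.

Mismatches occur at site 6 (T→C, transition), site 8 (T→C, transition), site 11 (C→G, transversion), site 16 (C→T, transition), site 20 (A→G, transition).
Of the 5 differences, 4 transitions and 1 transversion over 21 sites: P = 4/21 = 0.190476, Q = 1/21 = 0.047619.
d = −0.5·ln(0.571429) − 0.25·ln(0.904762) = −0.5·(-0.559615) − 0.25·(-0.100083) = 0.3048.

0.3048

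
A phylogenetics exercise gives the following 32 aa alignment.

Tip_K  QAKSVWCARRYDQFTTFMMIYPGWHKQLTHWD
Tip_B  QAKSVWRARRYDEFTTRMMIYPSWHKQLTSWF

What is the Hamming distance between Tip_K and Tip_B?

6

Mismatches occur at site 7 (C↔R), site 13 (Q↔E), site 17 (F↔R), site 23 (G↔S), site 30 (H↔S), site 32 (D↔F).
That gives 6 mismatches out of 32 aligned sites, so the Hamming distance is 6.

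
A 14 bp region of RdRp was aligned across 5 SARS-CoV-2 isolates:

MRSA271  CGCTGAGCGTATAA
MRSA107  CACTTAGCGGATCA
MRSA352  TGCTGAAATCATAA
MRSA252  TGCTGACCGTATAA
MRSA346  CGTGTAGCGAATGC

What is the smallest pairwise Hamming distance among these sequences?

Pairwise Hamming distances:
  MRSA271 vs MRSA107: 4
  MRSA271 vs MRSA352: 5
  MRSA271 vs MRSA252: 2
  MRSA271 vs MRSA346: 6
  MRSA107 vs MRSA352: 8
  MRSA107 vs MRSA252: 6
  MRSA107 vs MRSA346: 6
  MRSA352 vs MRSA252: 4
  MRSA352 vs MRSA346: 10
  MRSA252 vs MRSA346: 8
The smallest is 2, between MRSA271 and MRSA252.

2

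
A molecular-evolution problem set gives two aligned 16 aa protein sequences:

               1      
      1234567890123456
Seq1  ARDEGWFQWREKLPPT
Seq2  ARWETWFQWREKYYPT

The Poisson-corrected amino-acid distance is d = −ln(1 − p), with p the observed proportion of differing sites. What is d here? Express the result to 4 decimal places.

0.2877

Differing sites — 3:D/W; 5:G/T; 13:L/Y; 14:P/Y.
p = 4/16 = 0.250000.
d = −ln(1 − 0.250000) = −ln(0.750000) = 0.2877.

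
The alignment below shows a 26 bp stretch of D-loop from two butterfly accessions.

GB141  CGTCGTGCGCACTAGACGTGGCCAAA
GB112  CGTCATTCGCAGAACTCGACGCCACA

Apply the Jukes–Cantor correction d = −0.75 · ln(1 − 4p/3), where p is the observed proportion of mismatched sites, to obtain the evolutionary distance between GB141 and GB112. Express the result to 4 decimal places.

0.4643

Differing sites — 5:G/A; 7:G/T; 12:C/G; 13:T/A; 15:G/C; 16:A/T; 19:T/A; 20:G/C; 25:A/C.
p = 9/26 = 0.346154.
d = −0.75 · ln(1 − (4/3)·0.346154) = −0.75 · ln(0.538461) = −0.75 · (-0.619040) = 0.4643.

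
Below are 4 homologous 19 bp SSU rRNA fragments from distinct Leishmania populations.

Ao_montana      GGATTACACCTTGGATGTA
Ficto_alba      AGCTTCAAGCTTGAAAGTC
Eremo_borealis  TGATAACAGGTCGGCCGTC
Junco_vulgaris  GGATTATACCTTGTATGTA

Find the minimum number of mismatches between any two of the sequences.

2

Pairwise Hamming distances:
  Ao_montana vs Ficto_alba: 8
  Ao_montana vs Eremo_borealis: 8
  Ao_montana vs Junco_vulgaris: 2
  Ficto_alba vs Eremo_borealis: 10
  Ficto_alba vs Junco_vulgaris: 8
  Eremo_borealis vs Junco_vulgaris: 10
The smallest is 2, between Ao_montana and Junco_vulgaris.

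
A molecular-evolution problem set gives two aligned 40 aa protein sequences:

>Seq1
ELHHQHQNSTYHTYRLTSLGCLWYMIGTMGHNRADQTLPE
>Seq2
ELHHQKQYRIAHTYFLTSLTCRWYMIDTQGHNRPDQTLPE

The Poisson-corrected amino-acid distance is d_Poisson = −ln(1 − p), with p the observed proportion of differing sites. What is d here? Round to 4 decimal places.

0.3216

The sequences differ at positions 6 (H/K), 8 (N/Y), 9 (S/R), 10 (T/I), 11 (Y/A), 15 (R/F), 20 (G/T), 22 (L/R), 27 (G/D), 29 (M/Q), 34 (A/P).
p = 11/40 = 0.275000.
d = −ln(1 − 0.275000) = −ln(0.725000) = 0.3216.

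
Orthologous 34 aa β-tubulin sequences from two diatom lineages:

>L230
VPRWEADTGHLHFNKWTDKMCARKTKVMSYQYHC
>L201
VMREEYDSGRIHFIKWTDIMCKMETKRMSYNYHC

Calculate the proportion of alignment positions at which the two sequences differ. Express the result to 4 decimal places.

0.3824

Differing sites — 2:P/M; 4:W/E; 6:A/Y; 8:T/S; 10:H/R; 11:L/I; 14:N/I; 19:K/I; 22:A/K; 23:R/M; 24:K/E; 27:V/R; 31:Q/N.
There are 13 differences over 34 sites, so p = 13/34 = 0.3824.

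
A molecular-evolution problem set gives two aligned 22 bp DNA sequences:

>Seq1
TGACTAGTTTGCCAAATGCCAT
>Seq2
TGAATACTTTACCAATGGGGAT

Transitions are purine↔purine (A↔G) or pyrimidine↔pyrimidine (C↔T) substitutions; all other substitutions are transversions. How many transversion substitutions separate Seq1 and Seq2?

6

Differing sites — 4:C/A (Tv); 7:G/C (Tv); 11:G/A (Ti); 16:A/T (Tv); 17:T/G (Tv); 19:C/G (Tv); 20:C/G (Tv).
Of the 7 differences, 1 transition and 6 transversions, so the answer is 6.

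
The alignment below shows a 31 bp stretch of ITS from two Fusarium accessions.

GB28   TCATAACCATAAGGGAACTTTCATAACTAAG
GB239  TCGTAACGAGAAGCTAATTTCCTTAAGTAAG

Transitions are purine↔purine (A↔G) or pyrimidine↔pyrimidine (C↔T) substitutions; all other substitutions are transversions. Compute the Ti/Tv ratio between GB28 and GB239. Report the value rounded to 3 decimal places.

The sequences differ at positions 3 (A/G, transition), 8 (C/G, transversion), 10 (T/G, transversion), 14 (G/C, transversion), 15 (G/T, transversion), 18 (C/T, transition), 21 (T/C, transition), 23 (A/T, transversion), 27 (C/G, transversion).
Of the 9 differences, 3 transitions and 6 transversions, so Ti/Tv = 3/6 = 0.500.

0.500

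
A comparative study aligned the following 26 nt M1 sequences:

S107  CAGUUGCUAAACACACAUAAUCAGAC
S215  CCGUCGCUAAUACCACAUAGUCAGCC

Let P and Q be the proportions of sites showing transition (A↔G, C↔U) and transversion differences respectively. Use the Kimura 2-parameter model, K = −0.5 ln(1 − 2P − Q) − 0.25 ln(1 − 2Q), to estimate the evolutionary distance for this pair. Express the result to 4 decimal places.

Mismatches occur at site 2 (A/C, transversion), site 5 (U/C, transition), site 11 (A/U, transversion), site 12 (C/A, transversion), site 13 (A/C, transversion), site 20 (A/G, transition), site 25 (A/C, transversion).
Of the 7 differences, 2 transitions and 5 transversions over 26 sites: P = 2/26 = 0.076923, Q = 5/26 = 0.192308.
d = −0.5·ln(0.653846) − 0.25·ln(0.615384) = −0.5·(-0.424883) − 0.25·(-0.485509) = 0.3338.

0.3338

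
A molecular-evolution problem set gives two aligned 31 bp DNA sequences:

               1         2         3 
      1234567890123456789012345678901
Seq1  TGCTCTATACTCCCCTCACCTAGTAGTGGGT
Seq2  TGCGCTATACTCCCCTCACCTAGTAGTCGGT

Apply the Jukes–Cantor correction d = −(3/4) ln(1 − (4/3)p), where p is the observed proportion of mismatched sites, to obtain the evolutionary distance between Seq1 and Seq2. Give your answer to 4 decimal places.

Mismatches occur at site 4 (T↔G), site 28 (G↔C).
p = 2/31 = 0.064516.
d = −0.75 · ln(1 − (4/3)·0.064516) = −0.75 · ln(0.913979) = −0.75 · (-0.089948) = 0.0675.

0.0675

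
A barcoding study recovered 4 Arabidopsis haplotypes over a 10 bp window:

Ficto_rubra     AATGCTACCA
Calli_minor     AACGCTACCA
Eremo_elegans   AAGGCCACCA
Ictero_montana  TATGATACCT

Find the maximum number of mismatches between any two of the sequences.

5

Pairwise Hamming distances:
  Ficto_rubra vs Calli_minor: 1
  Ficto_rubra vs Eremo_elegans: 2
  Ficto_rubra vs Ictero_montana: 3
  Calli_minor vs Eremo_elegans: 2
  Calli_minor vs Ictero_montana: 4
  Eremo_elegans vs Ictero_montana: 5
The largest is 5, between Eremo_elegans and Ictero_montana.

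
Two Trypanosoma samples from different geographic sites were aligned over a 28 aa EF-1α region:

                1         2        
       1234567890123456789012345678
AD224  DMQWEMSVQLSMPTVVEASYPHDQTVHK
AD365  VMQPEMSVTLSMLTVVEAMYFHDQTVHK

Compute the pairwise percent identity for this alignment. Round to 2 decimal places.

78.57%

Mismatches occur at site 1 (D↔V), site 4 (W↔P), site 9 (Q↔T), site 13 (P↔L), site 19 (S↔M), site 21 (P↔F).
22 of the 28 sites match, so the percent identity is 22/28 × 100 = 78.57%.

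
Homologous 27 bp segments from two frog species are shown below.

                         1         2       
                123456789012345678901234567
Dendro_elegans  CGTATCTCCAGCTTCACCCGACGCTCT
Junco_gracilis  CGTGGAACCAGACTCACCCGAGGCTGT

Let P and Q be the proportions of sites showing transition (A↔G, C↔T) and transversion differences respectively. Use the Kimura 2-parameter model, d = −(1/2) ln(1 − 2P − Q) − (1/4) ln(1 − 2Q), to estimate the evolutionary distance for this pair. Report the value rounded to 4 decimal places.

0.3783

Differing sites — 4:A/G (Ti); 5:T/G (Tv); 6:C/A (Tv); 7:T/A (Tv); 12:C/A (Tv); 13:T/C (Ti); 22:C/G (Tv); 26:C/G (Tv).
Of the 8 differences, 2 transitions and 6 transversions over 27 sites: P = 2/27 = 0.074074, Q = 6/27 = 0.222222.
d = −0.5·ln(0.629630) − 0.25·ln(0.555556) = −0.5·(-0.462623) − 0.25·(-0.587786) = 0.3783.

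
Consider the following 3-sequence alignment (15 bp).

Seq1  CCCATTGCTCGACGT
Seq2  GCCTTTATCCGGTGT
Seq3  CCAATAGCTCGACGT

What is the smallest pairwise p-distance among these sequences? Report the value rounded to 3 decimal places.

0.133

Pairwise Hamming distances:
  Seq1 vs Seq2: 7
  Seq1 vs Seq3: 2
  Seq2 vs Seq3: 9
The smallest is 2 mismatches, between Seq1 and Seq3; p = 2/15 = 0.133.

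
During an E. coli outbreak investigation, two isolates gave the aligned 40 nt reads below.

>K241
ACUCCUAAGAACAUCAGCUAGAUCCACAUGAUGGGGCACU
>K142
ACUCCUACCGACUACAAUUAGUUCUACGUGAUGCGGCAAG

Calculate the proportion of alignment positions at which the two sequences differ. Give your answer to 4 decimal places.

The sequences differ at positions 8 (A/C), 9 (G/C), 10 (A/G), 13 (A/U), 14 (U/A), 17 (G/A), 18 (C/U), 22 (A/U), 25 (C/U), 28 (A/G), 34 (G/C), 39 (C/A), 40 (U/G).
There are 13 differences over 40 sites, so p = 13/40 = 0.3250.

0.3250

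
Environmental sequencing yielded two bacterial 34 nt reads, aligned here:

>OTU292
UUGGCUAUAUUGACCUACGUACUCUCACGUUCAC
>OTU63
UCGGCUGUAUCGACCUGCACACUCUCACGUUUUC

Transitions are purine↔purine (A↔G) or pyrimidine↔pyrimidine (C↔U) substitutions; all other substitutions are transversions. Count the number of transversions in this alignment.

1

Mismatches occur at site 2 (U/C, transition), site 7 (A/G, transition), site 11 (U/C, transition), site 17 (A/G, transition), site 19 (G/A, transition), site 20 (U/C, transition), site 32 (C/U, transition), site 33 (A/U, transversion).
Of the 8 differences, 7 transitions and 1 transversion, so the answer is 1.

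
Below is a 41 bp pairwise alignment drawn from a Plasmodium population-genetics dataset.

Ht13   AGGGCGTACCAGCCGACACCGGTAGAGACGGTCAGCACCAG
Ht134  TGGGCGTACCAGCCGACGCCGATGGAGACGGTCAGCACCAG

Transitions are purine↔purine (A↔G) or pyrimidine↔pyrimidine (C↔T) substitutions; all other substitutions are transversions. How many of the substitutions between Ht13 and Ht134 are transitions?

3

The sequences differ at positions 1 (A/T, transversion), 18 (A/G, transition), 22 (G/A, transition), 24 (A/G, transition).
Of the 4 differences, 3 transitions and 1 transversion, so the answer is 3.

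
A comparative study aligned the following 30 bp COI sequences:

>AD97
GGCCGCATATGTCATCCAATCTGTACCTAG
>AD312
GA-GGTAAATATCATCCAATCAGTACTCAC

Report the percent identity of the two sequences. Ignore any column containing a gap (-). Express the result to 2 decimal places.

Excluding the 1 gap column leaves 29 comparable sites.
Mismatches occur at site 2 (G/A), site 4 (C/G), site 6 (C/T), site 8 (T/A), site 11 (G/A), site 22 (T/A), site 27 (C/T), site 28 (T/C), site 30 (G/C).
20 of the 29 comparable sites match, so the percent identity is 20/29 × 100 = 68.97%.

68.97%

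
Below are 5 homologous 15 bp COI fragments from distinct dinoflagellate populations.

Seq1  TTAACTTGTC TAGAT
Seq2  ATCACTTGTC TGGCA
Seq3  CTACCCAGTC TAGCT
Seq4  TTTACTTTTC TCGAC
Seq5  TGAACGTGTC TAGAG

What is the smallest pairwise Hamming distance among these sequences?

Pairwise Hamming distances:
  Seq1 vs Seq2: 5
  Seq1 vs Seq3: 5
  Seq1 vs Seq4: 4
  Seq1 vs Seq5: 3
  Seq2 vs Seq3: 7
  Seq2 vs Seq4: 6
  Seq2 vs Seq5: 7
  Seq3 vs Seq4: 9
  Seq3 vs Seq5: 7
  Seq4 vs Seq5: 6
The smallest is 3, between Seq1 and Seq5.

3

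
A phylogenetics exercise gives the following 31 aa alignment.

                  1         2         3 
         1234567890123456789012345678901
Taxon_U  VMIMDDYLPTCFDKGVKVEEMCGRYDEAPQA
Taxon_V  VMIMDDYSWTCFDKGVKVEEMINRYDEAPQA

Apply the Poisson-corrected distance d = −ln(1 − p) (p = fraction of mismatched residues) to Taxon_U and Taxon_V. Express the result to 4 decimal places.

Differing sites — 8:L/S; 9:P/W; 22:C/I; 23:G/N.
p = 4/31 = 0.129032.
d = −ln(1 − 0.129032) = −ln(0.870968) = 0.1382.

0.1382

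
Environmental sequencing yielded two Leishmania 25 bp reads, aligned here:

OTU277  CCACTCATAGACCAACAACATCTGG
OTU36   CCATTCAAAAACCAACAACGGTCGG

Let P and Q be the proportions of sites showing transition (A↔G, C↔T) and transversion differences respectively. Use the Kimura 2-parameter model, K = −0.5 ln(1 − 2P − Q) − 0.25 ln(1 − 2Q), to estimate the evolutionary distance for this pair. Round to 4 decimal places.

The sequences differ at positions 4 (C/T, transition), 8 (T/A, transversion), 10 (G/A, transition), 20 (A/G, transition), 21 (T/G, transversion), 22 (C/T, transition), 23 (T/C, transition).
Of the 7 differences, 5 transitions and 2 transversions over 25 sites: P = 5/25 = 0.200000, Q = 2/25 = 0.080000.
d = −0.5·ln(0.520000) − 0.25·ln(0.840000) = −0.5·(-0.653926) − 0.25·(-0.174353) = 0.3706.

0.3706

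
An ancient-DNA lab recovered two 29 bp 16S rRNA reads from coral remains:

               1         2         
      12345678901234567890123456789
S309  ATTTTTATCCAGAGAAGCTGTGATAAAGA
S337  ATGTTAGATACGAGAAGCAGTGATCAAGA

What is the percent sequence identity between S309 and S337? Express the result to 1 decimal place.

The sequences differ at positions 3 (T/G), 6 (T/A), 7 (A/G), 8 (T/A), 9 (C/T), 10 (C/A), 11 (A/C), 19 (T/A), 25 (A/C).
20 of the 29 sites match, so the percent identity is 20/29 × 100 = 69.0%.

69.0%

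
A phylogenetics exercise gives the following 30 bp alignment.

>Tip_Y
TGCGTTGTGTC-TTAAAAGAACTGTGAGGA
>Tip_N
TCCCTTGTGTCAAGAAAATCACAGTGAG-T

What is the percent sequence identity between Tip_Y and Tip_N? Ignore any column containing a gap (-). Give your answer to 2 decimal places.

71.43%

Excluding the 2 gap columns leaves 28 comparable sites.
Mismatches occur at site 2 (G/C), site 4 (G/C), site 13 (T/A), site 14 (T/G), site 19 (G/T), site 20 (A/C), site 23 (T/A), site 30 (A/T).
20 of the 28 comparable sites match, so the percent identity is 20/28 × 100 = 71.43%.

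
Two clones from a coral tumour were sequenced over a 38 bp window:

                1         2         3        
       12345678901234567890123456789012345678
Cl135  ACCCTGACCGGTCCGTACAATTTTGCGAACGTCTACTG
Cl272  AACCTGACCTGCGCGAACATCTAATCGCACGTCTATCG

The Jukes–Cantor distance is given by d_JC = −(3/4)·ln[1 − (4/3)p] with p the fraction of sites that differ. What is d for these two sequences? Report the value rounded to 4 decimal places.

0.4568

The sequences differ at positions 2 (C/A), 10 (G/T), 12 (T/C), 13 (C/G), 16 (T/A), 20 (A/T), 21 (T/C), 23 (T/A), 24 (T/A), 25 (G/T), 28 (A/C), 36 (C/T), 37 (T/C).
p = 13/38 = 0.342105.
d = −0.75 · ln(1 − (4/3)·0.342105) = −0.75 · ln(0.543860) = −0.75 · (-0.609063) = 0.4568.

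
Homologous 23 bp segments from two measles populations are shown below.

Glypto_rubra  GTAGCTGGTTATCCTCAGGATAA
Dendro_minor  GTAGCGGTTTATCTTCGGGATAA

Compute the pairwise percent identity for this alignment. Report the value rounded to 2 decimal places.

82.61%

Mismatches occur at site 6 (T/G), site 8 (G/T), site 14 (C/T), site 17 (A/G).
19 of the 23 sites match, so the percent identity is 19/23 × 100 = 82.61%.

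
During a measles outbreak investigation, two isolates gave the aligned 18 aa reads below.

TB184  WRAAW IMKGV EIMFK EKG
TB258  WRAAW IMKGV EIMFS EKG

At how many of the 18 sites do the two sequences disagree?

1

The sequences differ at position 15 (K/S).
That gives 1 mismatch out of 18 aligned sites, so the Hamming distance is 1.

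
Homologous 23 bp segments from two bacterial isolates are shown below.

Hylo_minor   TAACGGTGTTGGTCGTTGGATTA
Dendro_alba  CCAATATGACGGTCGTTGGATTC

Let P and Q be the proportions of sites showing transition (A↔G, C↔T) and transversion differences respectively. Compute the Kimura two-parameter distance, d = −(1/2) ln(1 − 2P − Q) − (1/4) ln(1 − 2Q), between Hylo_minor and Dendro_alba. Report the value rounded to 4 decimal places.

Mismatches occur at site 1 (T/C, transition), site 2 (A/C, transversion), site 4 (C/A, transversion), site 5 (G/T, transversion), site 6 (G/A, transition), site 9 (T/A, transversion), site 10 (T/C, transition), site 23 (A/C, transversion).
Of the 8 differences, 3 transitions and 5 transversions over 23 sites: P = 3/23 = 0.130435, Q = 5/23 = 0.217391.
d = −0.5·ln(0.521739) − 0.25·ln(0.565218) = −0.5·(-0.650588) − 0.25·(-0.570544) = 0.4679.

0.4679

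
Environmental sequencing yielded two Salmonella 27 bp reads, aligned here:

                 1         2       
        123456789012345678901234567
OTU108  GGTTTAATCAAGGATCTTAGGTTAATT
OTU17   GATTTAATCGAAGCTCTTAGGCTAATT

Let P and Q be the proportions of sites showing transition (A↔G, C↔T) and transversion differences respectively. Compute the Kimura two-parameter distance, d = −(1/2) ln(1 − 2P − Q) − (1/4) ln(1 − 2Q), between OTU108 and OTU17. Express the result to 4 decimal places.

0.2220

Differing sites — 2:G/A (Ti); 10:A/G (Ti); 12:G/A (Ti); 14:A/C (Tv); 22:T/C (Ti).
Of the 5 differences, 4 transitions and 1 transversion over 27 sites: P = 4/27 = 0.148148, Q = 1/27 = 0.037037.
d = −0.5·ln(0.666667) − 0.25·ln(0.925926) = −0.5·(-0.405465) − 0.25·(-0.076961) = 0.2220.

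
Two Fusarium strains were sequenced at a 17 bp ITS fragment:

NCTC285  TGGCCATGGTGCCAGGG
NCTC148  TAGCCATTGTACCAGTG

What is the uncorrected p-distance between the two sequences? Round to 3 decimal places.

Differing sites — 2:G/A; 8:G/T; 11:G/A; 16:G/T.
There are 4 differences over 17 sites, so p = 4/17 = 0.235.

0.235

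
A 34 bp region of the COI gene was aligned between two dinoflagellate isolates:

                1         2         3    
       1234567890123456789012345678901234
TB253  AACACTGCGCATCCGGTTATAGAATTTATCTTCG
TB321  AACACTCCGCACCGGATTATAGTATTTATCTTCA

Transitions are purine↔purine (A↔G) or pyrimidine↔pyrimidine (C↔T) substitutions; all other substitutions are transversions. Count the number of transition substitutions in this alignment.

3

The sequences differ at positions 7 (G/C, transversion), 12 (T/C, transition), 14 (C/G, transversion), 16 (G/A, transition), 23 (A/T, transversion), 34 (G/A, transition).
Of the 6 differences, 3 transitions and 3 transversions, so the answer is 3.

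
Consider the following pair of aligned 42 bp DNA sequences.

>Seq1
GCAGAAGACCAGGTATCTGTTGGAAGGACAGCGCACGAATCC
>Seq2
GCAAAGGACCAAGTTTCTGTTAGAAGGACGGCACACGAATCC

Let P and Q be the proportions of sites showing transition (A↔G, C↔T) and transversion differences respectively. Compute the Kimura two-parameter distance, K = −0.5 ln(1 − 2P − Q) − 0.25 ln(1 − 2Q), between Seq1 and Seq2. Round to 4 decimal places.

Mismatches occur at site 4 (G→A, transition), site 6 (A→G, transition), site 12 (G→A, transition), site 15 (A→T, transversion), site 22 (G→A, transition), site 30 (A→G, transition), site 33 (G→A, transition).
Of the 7 differences, 6 transitions and 1 transversion over 42 sites: P = 6/42 = 0.142857, Q = 1/42 = 0.023810.
d = −0.5·ln(0.690476) − 0.25·ln(0.952380) = −0.5·(-0.370374) − 0.25·(-0.048791) = 0.1974.

0.1974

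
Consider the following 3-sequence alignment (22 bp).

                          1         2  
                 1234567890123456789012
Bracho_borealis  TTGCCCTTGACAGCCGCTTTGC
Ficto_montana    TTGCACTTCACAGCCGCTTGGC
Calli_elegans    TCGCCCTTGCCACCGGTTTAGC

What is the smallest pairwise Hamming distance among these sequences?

3

Pairwise Hamming distances:
  Bracho_borealis vs Ficto_montana: 3
  Bracho_borealis vs Calli_elegans: 6
  Ficto_montana vs Calli_elegans: 8
The smallest is 3, between Bracho_borealis and Ficto_montana.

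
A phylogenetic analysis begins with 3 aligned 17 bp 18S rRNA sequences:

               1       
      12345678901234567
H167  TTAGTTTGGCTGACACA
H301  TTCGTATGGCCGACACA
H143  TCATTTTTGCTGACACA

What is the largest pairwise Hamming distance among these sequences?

Pairwise Hamming distances:
  H167 vs H301: 3
  H167 vs H143: 3
  H301 vs H143: 6
The largest is 6, between H301 and H143.

6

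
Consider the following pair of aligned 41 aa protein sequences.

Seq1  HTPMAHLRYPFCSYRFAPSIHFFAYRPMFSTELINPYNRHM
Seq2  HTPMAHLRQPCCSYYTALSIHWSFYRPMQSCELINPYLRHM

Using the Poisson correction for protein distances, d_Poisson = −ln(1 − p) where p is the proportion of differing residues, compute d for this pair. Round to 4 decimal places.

The sequences differ at positions 9 (Y/Q), 11 (F/C), 15 (R/Y), 16 (F/T), 18 (P/L), 22 (F/W), 23 (F/S), 24 (A/F), 29 (F/Q), 31 (T/C), 38 (N/L).
p = 11/41 = 0.268293.
d = −ln(1 − 0.268293) = −ln(0.731707) = 0.3124.

0.3124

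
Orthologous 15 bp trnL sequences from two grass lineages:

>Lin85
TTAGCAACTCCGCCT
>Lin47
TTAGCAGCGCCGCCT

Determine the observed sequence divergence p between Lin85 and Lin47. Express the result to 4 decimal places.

The sequences differ at positions 7 (A/G), 9 (T/G).
There are 2 differences over 15 sites, so p = 2/15 = 0.1333.

0.1333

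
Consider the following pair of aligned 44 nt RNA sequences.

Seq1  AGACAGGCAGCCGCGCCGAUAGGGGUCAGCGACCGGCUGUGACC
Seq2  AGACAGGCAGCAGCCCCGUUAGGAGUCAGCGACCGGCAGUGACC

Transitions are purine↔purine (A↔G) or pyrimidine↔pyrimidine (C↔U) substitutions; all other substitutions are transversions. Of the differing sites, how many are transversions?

4

The sequences differ at positions 12 (C/A, transversion), 15 (G/C, transversion), 19 (A/U, transversion), 24 (G/A, transition), 38 (U/A, transversion).
Of the 5 differences, 1 transition and 4 transversions, so the answer is 4.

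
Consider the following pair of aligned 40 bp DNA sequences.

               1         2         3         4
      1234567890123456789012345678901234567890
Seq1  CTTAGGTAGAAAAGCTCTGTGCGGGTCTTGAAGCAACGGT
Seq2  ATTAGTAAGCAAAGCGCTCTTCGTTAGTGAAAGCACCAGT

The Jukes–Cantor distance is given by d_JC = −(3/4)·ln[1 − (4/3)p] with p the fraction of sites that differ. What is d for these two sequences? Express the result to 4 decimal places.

0.5199

The sequences differ at positions 1 (C/A), 6 (G/T), 7 (T/A), 10 (A/C), 16 (T/G), 19 (G/C), 21 (G/T), 24 (G/T), 25 (G/T), 26 (T/A), 27 (C/G), 29 (T/G), 30 (G/A), 36 (A/C), 38 (G/A).
p = 15/40 = 0.375000.
d = −0.75 · ln(1 − (4/3)·0.375000) = −0.75 · ln(0.500000) = −0.75 · (-0.693147) = 0.5199.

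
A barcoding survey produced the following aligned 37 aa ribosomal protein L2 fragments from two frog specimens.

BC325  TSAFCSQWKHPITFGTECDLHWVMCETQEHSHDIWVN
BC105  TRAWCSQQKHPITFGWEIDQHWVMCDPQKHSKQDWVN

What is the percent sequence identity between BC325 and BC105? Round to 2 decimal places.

Mismatches occur at site 2 (S→R), site 4 (F→W), site 8 (W→Q), site 16 (T→W), site 18 (C→I), site 20 (L→Q), site 26 (E→D), site 27 (T→P), site 29 (E→K), site 32 (H→K), site 33 (D→Q), site 34 (I→D).
25 of the 37 sites match, so the percent identity is 25/37 × 100 = 67.57%.

67.57%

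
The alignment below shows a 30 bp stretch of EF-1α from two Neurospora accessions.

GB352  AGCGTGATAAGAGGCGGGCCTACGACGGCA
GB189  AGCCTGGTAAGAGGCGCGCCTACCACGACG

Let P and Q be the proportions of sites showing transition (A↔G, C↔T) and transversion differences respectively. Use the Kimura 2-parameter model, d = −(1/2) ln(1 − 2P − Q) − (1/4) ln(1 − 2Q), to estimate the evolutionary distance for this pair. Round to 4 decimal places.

The sequences differ at positions 4 (G/C, transversion), 7 (A/G, transition), 17 (G/C, transversion), 24 (G/C, transversion), 28 (G/A, transition), 30 (A/G, transition).
Of the 6 differences, 3 transitions and 3 transversions over 30 sites: P = 3/30 = 0.100000, Q = 3/30 = 0.100000.
d = −0.5·ln(0.700000) − 0.25·ln(0.800000) = −0.5·(-0.356675) − 0.25·(-0.223144) = 0.2341.

0.2341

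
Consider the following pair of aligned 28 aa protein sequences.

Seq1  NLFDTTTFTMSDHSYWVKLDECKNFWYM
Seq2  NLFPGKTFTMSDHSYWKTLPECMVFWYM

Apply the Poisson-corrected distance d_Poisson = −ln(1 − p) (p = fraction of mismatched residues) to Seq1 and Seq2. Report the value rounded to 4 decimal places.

Differing sites — 4:D/P; 5:T/G; 6:T/K; 17:V/K; 18:K/T; 20:D/P; 23:K/M; 24:N/V.
p = 8/28 = 0.285714.
d = −ln(1 − 0.285714) = −ln(0.714286) = 0.3365.

0.3365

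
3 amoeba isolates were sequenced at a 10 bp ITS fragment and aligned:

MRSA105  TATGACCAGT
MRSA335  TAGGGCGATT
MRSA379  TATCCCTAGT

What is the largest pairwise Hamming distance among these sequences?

Pairwise Hamming distances:
  MRSA105 vs MRSA335: 4
  MRSA105 vs MRSA379: 3
  MRSA335 vs MRSA379: 5
The largest is 5, between MRSA335 and MRSA379.

5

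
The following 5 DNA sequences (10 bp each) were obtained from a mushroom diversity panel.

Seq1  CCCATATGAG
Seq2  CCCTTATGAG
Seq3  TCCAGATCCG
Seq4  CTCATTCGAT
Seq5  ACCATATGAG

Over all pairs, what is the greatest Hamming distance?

8

Pairwise Hamming distances:
  Seq1 vs Seq2: 1
  Seq1 vs Seq3: 4
  Seq1 vs Seq4: 4
  Seq1 vs Seq5: 1
  Seq2 vs Seq3: 5
  Seq2 vs Seq4: 5
  Seq2 vs Seq5: 2
  Seq3 vs Seq4: 8
  Seq3 vs Seq5: 4
  Seq4 vs Seq5: 5
The largest is 8, between Seq3 and Seq4.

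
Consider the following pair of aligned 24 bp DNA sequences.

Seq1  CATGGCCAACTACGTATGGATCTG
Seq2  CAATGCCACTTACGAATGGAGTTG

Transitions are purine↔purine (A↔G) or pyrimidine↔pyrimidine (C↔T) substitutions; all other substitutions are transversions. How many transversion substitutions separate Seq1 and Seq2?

The sequences differ at positions 3 (T/A, transversion), 4 (G/T, transversion), 9 (A/C, transversion), 10 (C/T, transition), 15 (T/A, transversion), 21 (T/G, transversion), 22 (C/T, transition).
Of the 7 differences, 2 transitions and 5 transversions, so the answer is 5.

5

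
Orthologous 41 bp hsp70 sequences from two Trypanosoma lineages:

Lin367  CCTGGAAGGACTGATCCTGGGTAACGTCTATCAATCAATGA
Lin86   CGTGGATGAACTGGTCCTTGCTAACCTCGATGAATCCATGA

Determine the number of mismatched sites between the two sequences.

10

Mismatches occur at site 2 (C↔G), site 7 (A↔T), site 9 (G↔A), site 14 (A↔G), site 19 (G↔T), site 21 (G↔C), site 26 (G↔C), site 29 (T↔G), site 32 (C↔G), site 37 (A↔C).
That gives 10 mismatches out of 41 aligned sites, so the Hamming distance is 10.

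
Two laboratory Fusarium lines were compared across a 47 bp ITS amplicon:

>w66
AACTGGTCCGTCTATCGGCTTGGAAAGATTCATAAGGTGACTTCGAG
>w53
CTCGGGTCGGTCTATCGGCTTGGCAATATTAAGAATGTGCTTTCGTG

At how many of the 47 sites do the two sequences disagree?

12

Differing sites — 1:A/C; 2:A/T; 4:T/G; 9:C/G; 24:A/C; 27:G/T; 31:C/A; 33:T/G; 36:G/T; 40:A/C; 41:C/T; 46:A/T.
That gives 12 mismatches out of 47 aligned sites, so the Hamming distance is 12.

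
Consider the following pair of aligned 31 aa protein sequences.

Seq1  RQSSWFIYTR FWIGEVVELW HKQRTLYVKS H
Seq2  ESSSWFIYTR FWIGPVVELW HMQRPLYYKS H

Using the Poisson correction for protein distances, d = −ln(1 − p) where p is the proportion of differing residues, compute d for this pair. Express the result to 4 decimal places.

Mismatches occur at site 1 (R/E), site 2 (Q/S), site 15 (E/P), site 22 (K/M), site 25 (T/P), site 28 (V/Y).
p = 6/31 = 0.193548.
d = −ln(1 − 0.193548) = −ln(0.806452) = 0.2151.

0.2151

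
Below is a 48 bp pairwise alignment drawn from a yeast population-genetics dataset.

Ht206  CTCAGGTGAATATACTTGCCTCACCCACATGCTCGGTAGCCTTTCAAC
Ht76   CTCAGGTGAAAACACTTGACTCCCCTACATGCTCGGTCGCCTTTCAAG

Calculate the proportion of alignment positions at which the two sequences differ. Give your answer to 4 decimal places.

0.1458

The sequences differ at positions 11 (T/A), 13 (T/C), 19 (C/A), 23 (A/C), 26 (C/T), 38 (A/C), 48 (C/G).
There are 7 differences over 48 sites, so p = 7/48 = 0.1458.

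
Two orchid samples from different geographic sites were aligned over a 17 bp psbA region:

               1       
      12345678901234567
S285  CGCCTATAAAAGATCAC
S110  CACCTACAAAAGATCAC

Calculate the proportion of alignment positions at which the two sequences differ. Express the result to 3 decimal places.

The sequences differ at positions 2 (G/A), 7 (T/C).
There are 2 differences over 17 sites, so p = 2/17 = 0.118.

0.118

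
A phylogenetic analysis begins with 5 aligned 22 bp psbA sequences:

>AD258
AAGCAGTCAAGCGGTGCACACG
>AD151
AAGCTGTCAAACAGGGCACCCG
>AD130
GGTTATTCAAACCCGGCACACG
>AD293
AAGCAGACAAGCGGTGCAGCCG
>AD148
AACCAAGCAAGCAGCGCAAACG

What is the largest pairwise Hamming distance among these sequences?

Pairwise Hamming distances:
  AD258 vs AD151: 5
  AD258 vs AD130: 9
  AD258 vs AD293: 3
  AD258 vs AD148: 6
  AD151 vs AD130: 9
  AD151 vs AD293: 6
  AD151 vs AD148: 8
  AD130 vs AD293: 12
  AD130 vs AD148: 11
  AD293 vs AD148: 7
The largest is 12, between AD130 and AD293.

12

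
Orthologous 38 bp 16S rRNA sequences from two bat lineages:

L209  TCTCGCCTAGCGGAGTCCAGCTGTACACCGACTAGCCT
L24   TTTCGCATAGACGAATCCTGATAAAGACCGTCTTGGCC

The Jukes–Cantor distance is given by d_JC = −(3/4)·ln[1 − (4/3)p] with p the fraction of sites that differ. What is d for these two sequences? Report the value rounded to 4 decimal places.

0.5068

The sequences differ at positions 2 (C/T), 7 (C/A), 11 (C/A), 12 (G/C), 15 (G/A), 19 (A/T), 21 (C/A), 23 (G/A), 24 (T/A), 26 (C/G), 31 (A/T), 34 (A/T), 36 (C/G), 38 (T/C).
p = 14/38 = 0.368421.
d = −0.75 · ln(1 − (4/3)·0.368421) = −0.75 · ln(0.508772) = −0.75 · (-0.675755) = 0.5068.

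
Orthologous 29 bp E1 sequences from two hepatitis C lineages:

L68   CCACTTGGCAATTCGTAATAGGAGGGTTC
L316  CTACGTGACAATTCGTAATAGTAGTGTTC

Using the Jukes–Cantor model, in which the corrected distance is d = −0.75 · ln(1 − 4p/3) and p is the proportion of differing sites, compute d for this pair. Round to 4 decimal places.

Differing sites — 2:C/T; 5:T/G; 8:G/A; 22:G/T; 25:G/T.
p = 5/29 = 0.172414.
d = −0.75 · ln(1 − (4/3)·0.172414) = −0.75 · ln(0.770115) = −0.75 · (-0.261215) = 0.1959.

0.1959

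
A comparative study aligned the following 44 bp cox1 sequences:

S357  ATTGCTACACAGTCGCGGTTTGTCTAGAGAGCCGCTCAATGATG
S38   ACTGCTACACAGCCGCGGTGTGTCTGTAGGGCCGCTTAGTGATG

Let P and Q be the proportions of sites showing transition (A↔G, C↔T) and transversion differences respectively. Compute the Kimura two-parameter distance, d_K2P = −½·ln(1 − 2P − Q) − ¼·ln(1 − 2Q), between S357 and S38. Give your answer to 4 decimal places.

0.2153

Differing sites — 2:T/C (Ti); 13:T/C (Ti); 20:T/G (Tv); 26:A/G (Ti); 27:G/T (Tv); 30:A/G (Ti); 37:C/T (Ti); 39:A/G (Ti).
Of the 8 differences, 6 transitions and 2 transversions over 44 sites: P = 6/44 = 0.136364, Q = 2/44 = 0.045455.
d = −0.5·ln(0.681817) − 0.25·ln(0.909090) = −0.5·(-0.382994) − 0.25·(-0.095311) = 0.2153.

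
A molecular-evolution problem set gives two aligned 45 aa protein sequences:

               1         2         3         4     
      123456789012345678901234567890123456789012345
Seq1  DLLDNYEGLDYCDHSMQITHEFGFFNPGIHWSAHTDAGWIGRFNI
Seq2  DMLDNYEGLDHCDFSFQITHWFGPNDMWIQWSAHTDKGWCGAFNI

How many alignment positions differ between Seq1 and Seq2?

14

Mismatches occur at site 2 (L↔M), site 11 (Y↔H), site 14 (H↔F), site 16 (M↔F), site 21 (E↔W), site 24 (F↔P), site 25 (F↔N), site 26 (N↔D), site 27 (P↔M), site 28 (G↔W), site 30 (H↔Q), site 37 (A↔K), site 40 (I↔C), site 42 (R↔A).
That gives 14 mismatches out of 45 aligned sites, so the Hamming distance is 14.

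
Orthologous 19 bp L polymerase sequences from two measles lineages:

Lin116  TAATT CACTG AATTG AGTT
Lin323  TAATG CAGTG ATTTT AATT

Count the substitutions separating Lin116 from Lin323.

5

The sequences differ at positions 5 (T/G), 8 (C/G), 12 (A/T), 15 (G/T), 17 (G/A).
That gives 5 mismatches out of 19 aligned sites, so the Hamming distance is 5.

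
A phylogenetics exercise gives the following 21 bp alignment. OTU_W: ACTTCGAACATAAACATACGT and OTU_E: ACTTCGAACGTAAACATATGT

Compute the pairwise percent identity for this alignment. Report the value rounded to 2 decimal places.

Differing sites — 10:A/G; 19:C/T.
19 of the 21 sites match, so the percent identity is 19/21 × 100 = 90.48%.

90.48%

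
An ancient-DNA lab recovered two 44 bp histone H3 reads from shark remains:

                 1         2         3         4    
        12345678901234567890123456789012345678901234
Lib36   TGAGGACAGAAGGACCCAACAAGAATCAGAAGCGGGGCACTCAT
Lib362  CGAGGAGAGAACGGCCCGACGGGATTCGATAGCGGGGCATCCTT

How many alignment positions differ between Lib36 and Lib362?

14

Mismatches occur at site 1 (T→C), site 7 (C→G), site 12 (G→C), site 14 (A→G), site 18 (A→G), site 21 (A→G), site 22 (A→G), site 25 (A→T), site 28 (A→G), site 29 (G→A), site 30 (A→T), site 40 (C→T), site 41 (T→C), site 43 (A→T).
That gives 14 mismatches out of 44 aligned sites, so the Hamming distance is 14.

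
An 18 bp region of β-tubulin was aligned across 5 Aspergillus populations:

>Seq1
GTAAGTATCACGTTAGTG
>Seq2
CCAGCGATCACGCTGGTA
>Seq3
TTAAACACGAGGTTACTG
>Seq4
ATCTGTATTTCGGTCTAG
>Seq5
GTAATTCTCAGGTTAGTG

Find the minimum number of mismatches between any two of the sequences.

Pairwise Hamming distances:
  Seq1 vs Seq2: 8
  Seq1 vs Seq3: 7
  Seq1 vs Seq4: 9
  Seq1 vs Seq5: 3
  Seq2 vs Seq3: 12
  Seq2 vs Seq4: 13
  Seq2 vs Seq5: 10
  Seq3 vs Seq4: 13
  Seq3 vs Seq5: 7
  Seq4 vs Seq5: 12
The smallest is 3, between Seq1 and Seq5.

3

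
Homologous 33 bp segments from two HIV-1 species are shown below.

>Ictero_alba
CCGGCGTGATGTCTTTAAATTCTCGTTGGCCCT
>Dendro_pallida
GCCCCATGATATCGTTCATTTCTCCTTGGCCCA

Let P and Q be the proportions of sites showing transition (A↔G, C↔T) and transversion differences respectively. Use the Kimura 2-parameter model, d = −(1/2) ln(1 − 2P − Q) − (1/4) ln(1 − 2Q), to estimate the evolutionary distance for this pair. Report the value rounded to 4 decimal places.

0.3918

Differing sites — 1:C/G (Tv); 3:G/C (Tv); 4:G/C (Tv); 6:G/A (Ti); 11:G/A (Ti); 14:T/G (Tv); 17:A/C (Tv); 19:A/T (Tv); 25:G/C (Tv); 33:T/A (Tv).
Of the 10 differences, 2 transitions and 8 transversions over 33 sites: P = 2/33 = 0.060606, Q = 8/33 = 0.242424.
d = −0.5·ln(0.636364) − 0.25·ln(0.515152) = −0.5·(-0.451985) − 0.25·(-0.663293) = 0.3918.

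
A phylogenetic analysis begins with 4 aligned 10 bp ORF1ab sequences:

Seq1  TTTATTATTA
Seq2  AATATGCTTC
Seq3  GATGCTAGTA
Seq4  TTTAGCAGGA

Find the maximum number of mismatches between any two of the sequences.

8

Pairwise Hamming distances:
  Seq1 vs Seq2: 5
  Seq1 vs Seq3: 5
  Seq1 vs Seq4: 4
  Seq2 vs Seq3: 7
  Seq2 vs Seq4: 8
  Seq3 vs Seq4: 6
The largest is 8, between Seq2 and Seq4.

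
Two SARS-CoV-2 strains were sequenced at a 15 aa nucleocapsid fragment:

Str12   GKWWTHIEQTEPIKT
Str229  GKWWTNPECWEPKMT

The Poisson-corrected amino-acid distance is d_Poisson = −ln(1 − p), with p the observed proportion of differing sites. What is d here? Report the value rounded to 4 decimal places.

Differing sites — 6:H/N; 7:I/P; 9:Q/C; 10:T/W; 13:I/K; 14:K/M.
p = 6/15 = 0.400000.
d = −ln(1 − 0.400000) = −ln(0.600000) = 0.5108.

0.5108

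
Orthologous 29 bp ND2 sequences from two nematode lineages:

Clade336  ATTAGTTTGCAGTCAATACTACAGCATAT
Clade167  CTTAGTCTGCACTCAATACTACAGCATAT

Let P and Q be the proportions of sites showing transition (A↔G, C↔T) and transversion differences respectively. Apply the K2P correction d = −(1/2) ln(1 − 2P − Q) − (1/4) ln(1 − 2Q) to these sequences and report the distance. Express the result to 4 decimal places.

0.1113

The sequences differ at positions 1 (A/C, transversion), 7 (T/C, transition), 12 (G/C, transversion).
Of the 3 differences, 1 transition and 2 transversions over 29 sites: P = 1/29 = 0.034483, Q = 2/29 = 0.068966.
d = −0.5·ln(0.862068) − 0.25·ln(0.862068) = −0.5·(-0.148421) − 0.25·(-0.148421) = 0.1113.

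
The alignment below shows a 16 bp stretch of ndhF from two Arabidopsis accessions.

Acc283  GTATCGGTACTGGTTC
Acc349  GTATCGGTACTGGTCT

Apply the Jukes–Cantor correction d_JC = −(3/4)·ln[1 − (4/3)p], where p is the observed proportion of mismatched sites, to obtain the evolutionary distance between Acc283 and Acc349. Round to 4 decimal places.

Differing sites — 15:T/C; 16:C/T.
p = 2/16 = 0.125000.
d = −0.75 · ln(1 − (4/3)·0.125000) = −0.75 · ln(0.833333) = −0.75 · (-0.182322) = 0.1367.

0.1367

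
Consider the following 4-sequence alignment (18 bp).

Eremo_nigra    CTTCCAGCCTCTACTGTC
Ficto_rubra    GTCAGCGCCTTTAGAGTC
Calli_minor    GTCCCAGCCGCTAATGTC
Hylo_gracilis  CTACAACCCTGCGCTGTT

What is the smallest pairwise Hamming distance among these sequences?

4

Pairwise Hamming distances:
  Eremo_nigra vs Ficto_rubra: 8
  Eremo_nigra vs Calli_minor: 4
  Eremo_nigra vs Hylo_gracilis: 7
  Ficto_rubra vs Calli_minor: 7
  Ficto_rubra vs Hylo_gracilis: 12
  Calli_minor vs Hylo_gracilis: 10
The smallest is 4, between Eremo_nigra and Calli_minor.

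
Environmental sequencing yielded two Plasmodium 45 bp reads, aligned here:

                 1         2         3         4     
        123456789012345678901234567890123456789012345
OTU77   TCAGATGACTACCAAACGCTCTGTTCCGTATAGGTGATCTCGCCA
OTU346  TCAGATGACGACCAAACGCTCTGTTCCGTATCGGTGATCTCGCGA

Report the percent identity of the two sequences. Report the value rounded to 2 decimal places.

The sequences differ at positions 10 (T/G), 32 (A/C), 44 (C/G).
42 of the 45 sites match, so the percent identity is 42/45 × 100 = 93.33%.

93.33%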